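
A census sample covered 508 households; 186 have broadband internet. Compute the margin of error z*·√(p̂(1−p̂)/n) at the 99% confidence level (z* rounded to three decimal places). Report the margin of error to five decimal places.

ME = 0.05506

With x = 186 successes in n = 508, p̂ = 0.36614.
Standard error of p̂: √(0.232082/508) = √0.000456854 = 0.021374.
For 99% confidence, z* = 2.576.
So ME = 0.05506.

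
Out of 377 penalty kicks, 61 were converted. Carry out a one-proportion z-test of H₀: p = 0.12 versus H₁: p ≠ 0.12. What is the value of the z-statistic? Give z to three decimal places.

Sample proportion p̂ = 61/377 = 0.16180.
SE₀ = √(0.12·0.88/377) = 0.016736.
z = (p̂ − p₀)/SE = (0.16180 − 0.12)/0.016736 = 2.498.

z = 2.498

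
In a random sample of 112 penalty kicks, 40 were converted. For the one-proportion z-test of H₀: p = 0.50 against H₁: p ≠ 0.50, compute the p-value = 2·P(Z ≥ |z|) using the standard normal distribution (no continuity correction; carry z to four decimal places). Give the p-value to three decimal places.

p̂ = 40/112 = 0.35714.
Null standard error: √(0.50·0.50/112) = √0.002232143 = 0.047246.
Test statistic (full precision, shown to 4 dp): z = (40/112 − 0.50)/SE₀ ≈ -3.0237.
p-value = 2·P(Z ≥ |z|) with z = -3.0237 → 0.002.

p-value = 0.002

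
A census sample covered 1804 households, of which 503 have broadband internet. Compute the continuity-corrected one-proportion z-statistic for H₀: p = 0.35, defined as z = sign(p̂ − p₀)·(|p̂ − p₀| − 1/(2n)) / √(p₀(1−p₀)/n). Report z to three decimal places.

z = -6.313

The sample proportion is 503/1804 = 0.27882. p̂ − p₀ = -0.071175.
1/(2n) = 0.000277.
Corrected numerator: |-0.071175| − 0.000277 = 0.070898.
Null standard error: √(0.35·0.65/1804) = √0.000126109 = 0.011230.
z = (−)0.070898/0.011230 = -6.313.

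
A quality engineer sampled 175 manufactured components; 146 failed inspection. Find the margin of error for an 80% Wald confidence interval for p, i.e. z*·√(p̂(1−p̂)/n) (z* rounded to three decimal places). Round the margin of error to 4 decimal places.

The sample proportion is 146/175 = 0.83429.
Standard error of p̂: √(0.138253/175) = √0.000790017 = 0.028107.
For 80% confidence, z* = 1.282.
So ME = 0.0360.

ME = 0.0360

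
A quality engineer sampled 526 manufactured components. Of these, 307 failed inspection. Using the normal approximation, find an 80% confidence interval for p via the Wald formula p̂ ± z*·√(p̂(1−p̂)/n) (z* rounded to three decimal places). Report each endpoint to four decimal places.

(0.5561, 0.6112)

With x = 307 successes in n = 526, p̂ = 0.58365.
SE(p̂) = √(0.58365·0.41635/526) = 0.021494.
z* = 1.282 at the 80% level.
Margin of error: 1.282 × 0.021494 = 0.02756.
Interval: 0.58365 ± 0.02756 → (0.5561, 0.6112).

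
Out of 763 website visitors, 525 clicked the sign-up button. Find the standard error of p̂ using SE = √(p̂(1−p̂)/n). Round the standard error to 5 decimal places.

SE = 0.01677

p̂ = 525/763 = 0.68807.
p̂(1−p̂) = 0.68807·0.31193 = 0.214630.
SE = √(0.214630/763) = 0.01677.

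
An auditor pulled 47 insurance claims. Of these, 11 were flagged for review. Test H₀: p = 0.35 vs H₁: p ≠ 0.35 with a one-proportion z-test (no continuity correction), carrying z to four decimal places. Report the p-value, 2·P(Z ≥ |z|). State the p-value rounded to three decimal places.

Sample proportion p̂ = 11/47 = 0.23404.
Under H₀, SE = √(p₀(1−p₀)/n) = √(0.35·0.65/47) = √0.004840426 = 0.069573.
Test statistic (full precision, shown to 4 dp): z = (11/47 − 0.35)/SE₀ ≈ -1.6667.
p-value = 2·P(Z ≥ |z|) with z = -1.6667 → 0.096.

p-value = 0.096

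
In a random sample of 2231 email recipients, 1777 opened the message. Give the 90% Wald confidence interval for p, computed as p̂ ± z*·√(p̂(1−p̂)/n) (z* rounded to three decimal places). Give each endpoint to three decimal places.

(0.782, 0.811)

The sample proportion is 1777/2231 = 0.79650.
SE = √(p̂(1−p̂)/n) = √(0.162085/2231) = 0.008524.
For 90% confidence, z* = 1.645.
Margin = 1.645·0.008524 = 0.01402.
So the interval runs from 0.782 to 0.811.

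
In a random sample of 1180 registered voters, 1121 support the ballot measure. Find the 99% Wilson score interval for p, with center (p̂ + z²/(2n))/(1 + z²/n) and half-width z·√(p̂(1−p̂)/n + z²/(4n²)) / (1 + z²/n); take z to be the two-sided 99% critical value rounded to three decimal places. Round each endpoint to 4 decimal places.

(0.9310, 0.9640)

p̂ = 1121/1180 = 0.95000; z = 2.576, so z² = 6.635776.
1 + z²/n = 1.005624.
Center = (0.95000 + 0.002812)/1.005624 = 0.94748.
Radicand: p̂(1−p̂)/n + z²/(4n²) = 0.000040254 + 0.000001191 = 0.000041445.
Half-width = z·√(radicand)/denom = 2.576·0.006438/1.005624 = 0.01649.
So the interval runs from 0.9310 to 0.9640.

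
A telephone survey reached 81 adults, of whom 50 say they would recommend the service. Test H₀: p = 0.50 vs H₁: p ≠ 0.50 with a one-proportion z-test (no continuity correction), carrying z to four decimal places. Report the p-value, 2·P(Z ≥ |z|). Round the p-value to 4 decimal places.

p-value = 0.0348

p̂ = 50/81 = 0.61728.
Null standard error: √(0.50·0.50/81) = √0.003086420 = 0.055556.
z = (p̂ − p₀)/SE = (50/81 − 0.50)/0.055556 ≈ 2.1111.
From the standard normal, 2·P(Z ≥ |z|) = 0.0348.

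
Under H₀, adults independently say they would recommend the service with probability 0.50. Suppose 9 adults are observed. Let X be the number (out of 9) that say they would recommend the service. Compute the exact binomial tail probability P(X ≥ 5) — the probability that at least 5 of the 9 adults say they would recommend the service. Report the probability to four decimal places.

P = 0.5000

X is binomial with n = 9 and p = 0.50.
P(X ≥ 5) = Σ_{j=5}^{9} C(9,j)·0.50^j·0.50^{9−j}.
= 0.246094 + 0.164062 + 0.070312 + 0.017578 + 0.001953 = 0.5000.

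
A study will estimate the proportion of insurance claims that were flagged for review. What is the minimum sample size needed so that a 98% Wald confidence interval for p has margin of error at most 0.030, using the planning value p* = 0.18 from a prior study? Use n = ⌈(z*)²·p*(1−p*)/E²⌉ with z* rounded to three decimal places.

n = 888

The 98% critical value is z* = 2.326.
p*(1−p*) = 0.1476.
(z*)²·p*(1−p*)/E² = 5.410276·0.1476/0.000900 = 887.285.
⌈887.285⌉ = 888.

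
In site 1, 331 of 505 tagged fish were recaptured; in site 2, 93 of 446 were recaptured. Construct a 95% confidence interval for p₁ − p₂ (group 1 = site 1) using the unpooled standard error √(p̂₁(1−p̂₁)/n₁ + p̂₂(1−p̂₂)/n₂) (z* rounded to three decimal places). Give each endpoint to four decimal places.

(0.3909, 0.5030)

p̂₁ = 0.65545, p̂₂ = 0.20852, so the observed difference is 0.44693.
SE = √(0.000447201 + 0.000370044) = √0.000817245 = 0.028587.
For 95% confidence, z* = 1.960. Margin = 1.960·0.028587 = 0.05603.
Interval: 0.44693 ± 0.05603 → (0.3909, 0.5030).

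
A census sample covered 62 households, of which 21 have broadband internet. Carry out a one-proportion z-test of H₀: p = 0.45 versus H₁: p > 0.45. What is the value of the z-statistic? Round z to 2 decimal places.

The sample proportion is 21/62 = 0.33871.
Under H₀, SE = √(p₀(1−p₀)/n) = √(0.45·0.55/62) = √0.003991935 = 0.063182.
z = (0.33871 − 0.45)/0.063182 = -0.11129/0.063182 = -1.76.

z = -1.76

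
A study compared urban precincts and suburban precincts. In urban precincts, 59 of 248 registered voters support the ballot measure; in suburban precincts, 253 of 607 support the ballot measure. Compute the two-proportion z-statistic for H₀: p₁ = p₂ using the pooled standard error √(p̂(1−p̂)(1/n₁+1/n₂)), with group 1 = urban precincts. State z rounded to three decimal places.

z = -4.931

Sample proportions: p̂₁ = 59/248 = 0.23790 and p̂₂ = 253/607 = 0.41680.
Pooling: p̂ = 312/855 = 0.36491.
SE = √[p̂(1−p̂)(1/n₁+1/n₂)] = √[0.36491·0.63509·(1/248+1/607)] ≈ 0.036281.
z = (p̂₁ − p̂₂)/SE = (0.23790 − 0.41680)/0.036281 = -0.17890/0.036281 = -4.931.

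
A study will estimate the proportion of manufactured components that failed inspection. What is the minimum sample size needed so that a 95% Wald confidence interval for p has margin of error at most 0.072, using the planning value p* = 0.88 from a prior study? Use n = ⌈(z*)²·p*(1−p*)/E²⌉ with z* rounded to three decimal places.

n = 79

z* = 1.960 at the 95% level.
p*(1−p*) = 0.88·0.12 = 0.1056.
Required n before rounding: 3.841600 × 0.1056 / 0.072² = 78.255.
⌈78.255⌉ = 79.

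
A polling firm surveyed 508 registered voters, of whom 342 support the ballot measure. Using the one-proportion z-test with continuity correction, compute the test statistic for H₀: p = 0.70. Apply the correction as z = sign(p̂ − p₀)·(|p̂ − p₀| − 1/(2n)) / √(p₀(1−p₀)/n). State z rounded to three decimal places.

z = -1.268

Sample proportion p̂ = 342/508 = 0.67323. p̂ − p₀ = -0.026772.
1/(2n) = 0.000984.
Corrected numerator: |-0.026772| − 0.000984 = 0.025788.
SE₀ = √(0.70·0.30/508) = 0.020332.
z = −0.025788/0.020332 = -1.268.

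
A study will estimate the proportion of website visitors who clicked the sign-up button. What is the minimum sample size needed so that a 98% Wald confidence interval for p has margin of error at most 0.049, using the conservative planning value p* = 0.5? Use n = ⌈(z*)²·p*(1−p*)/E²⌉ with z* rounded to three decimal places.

For 98% confidence, z* = 2.326.
p*(1−p*) = 0.2500.
(z*)²·p*(1−p*)/E² = 5.410276·0.2500/0.002401 = 563.336.
⌈563.336⌉ = 564.

n = 564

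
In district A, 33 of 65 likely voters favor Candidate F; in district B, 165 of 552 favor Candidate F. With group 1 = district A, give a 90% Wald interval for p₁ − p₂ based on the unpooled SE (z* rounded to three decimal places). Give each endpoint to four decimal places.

p̂₁ = 0.50769, p̂₂ = 0.29891, so the observed difference is 0.20878.
Unpooled SE = √(p̂₁(1−p̂₁)/n₁ + p̂₂(1−p̂₂)/n₂) = √(0.003845244 + 0.000379645) = 0.064999.
z* = 1.645 at the 90% level. Margin = 1.645·0.064999 = 0.10692.
So the interval runs from 0.1019 to 0.3157.

(0.1019, 0.3157)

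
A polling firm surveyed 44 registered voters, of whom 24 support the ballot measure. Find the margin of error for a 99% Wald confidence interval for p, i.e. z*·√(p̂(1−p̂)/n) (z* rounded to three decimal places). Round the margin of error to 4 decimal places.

The sample proportion is 24/44 = 0.54545.
Standard error of p̂: √(0.247934/44) = √0.005634861 = 0.075066.
z* = 2.576 at the 99% level.
ME = 2.576·0.075066 = 0.1934.

ME = 0.1934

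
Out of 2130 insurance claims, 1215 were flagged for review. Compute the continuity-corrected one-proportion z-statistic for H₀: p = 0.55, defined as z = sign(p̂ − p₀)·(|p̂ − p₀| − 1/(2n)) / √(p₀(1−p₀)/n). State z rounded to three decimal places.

p̂ = 1215/2130 = 0.57042. p̂ − p₀ = 0.020423.
Continuity correction 1/(2n) = 1/4260 = 0.000235.
Corrected numerator: |0.020423| − 0.000235 = 0.020188.
SE₀ = √(0.55·0.45/2130) = 0.010779.
z = (+)0.020188/0.010779 = 1.873.

z = 1.873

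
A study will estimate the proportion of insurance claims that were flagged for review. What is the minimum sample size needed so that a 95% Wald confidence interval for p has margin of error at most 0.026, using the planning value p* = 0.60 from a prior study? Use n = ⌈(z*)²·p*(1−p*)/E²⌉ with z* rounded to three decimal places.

n = 1364

For 95% confidence, z* = 1.960.
p*(1−p*) = 0.60·0.40 = 0.2400.
Required n before rounding: 3.841600 × 0.2400 / 0.026² = 1363.882.
Rounding up, n = 1364.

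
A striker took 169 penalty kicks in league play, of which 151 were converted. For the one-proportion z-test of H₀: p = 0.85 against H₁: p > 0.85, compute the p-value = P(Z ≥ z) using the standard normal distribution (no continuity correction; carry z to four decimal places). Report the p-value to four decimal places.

p-value = 0.0567

The sample proportion is 151/169 = 0.89349.
SE₀ = √(0.85·0.15/169) = 0.027467.
Test statistic (full precision, shown to 4 dp): z = (151/169 − 0.85)/SE₀ ≈ 1.5834.
p-value = P(Z ≥ z) with z = 1.5834 → 0.0567.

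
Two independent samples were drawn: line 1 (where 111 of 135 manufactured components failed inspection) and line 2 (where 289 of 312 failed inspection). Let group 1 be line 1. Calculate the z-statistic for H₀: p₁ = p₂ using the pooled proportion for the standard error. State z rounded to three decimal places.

z = -3.293

p̂₁ = 111/135 = 0.82222, p̂₂ = 289/312 = 0.92628.
Pooling: p̂ = 400/447 = 0.89485.
Pooled SE = √[0.0940899·0.01061254] ≈ 0.031600.
z = -0.10406/0.031600 = -3.293.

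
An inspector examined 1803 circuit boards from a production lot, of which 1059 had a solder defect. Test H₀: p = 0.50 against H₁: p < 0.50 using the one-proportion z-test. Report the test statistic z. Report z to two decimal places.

The sample proportion is 1059/1803 = 0.58735.
Null standard error: √(0.50·0.50/1803) = √0.000138658 = 0.011775.
Test statistic: z = 0.08735/0.011775 = 7.42.

z = 7.42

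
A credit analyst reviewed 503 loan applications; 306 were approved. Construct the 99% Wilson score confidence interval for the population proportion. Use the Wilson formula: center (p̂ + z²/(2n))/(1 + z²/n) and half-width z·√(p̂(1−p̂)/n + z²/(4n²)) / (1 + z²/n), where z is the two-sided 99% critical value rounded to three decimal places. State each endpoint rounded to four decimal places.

Here p̂ = 306/503 = 0.60835 and z = 2.576 (z² = 6.635776).
Denominator 1 + z²/n = 1 + 6.635776/503 = 1.013192.
Center = (0.60835 + 0.006596)/1.013192 = 0.60694.
Radicand: p̂(1−p̂)/n + z²/(4n²) = 0.000473679 + 0.000006557 = 0.000480236.
Half-width = 2.576·√0.000480236/1.013192 = 0.05572.
So the interval runs from 0.5512 to 0.6627.

(0.5512, 0.6627)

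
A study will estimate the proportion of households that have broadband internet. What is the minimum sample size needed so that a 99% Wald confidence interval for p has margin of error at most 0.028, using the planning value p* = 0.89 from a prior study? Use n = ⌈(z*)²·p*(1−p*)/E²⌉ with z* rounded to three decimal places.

For 99% confidence, z* = 2.576.
p*(1−p*) = 0.0979.
Required n before rounding: 6.635776 × 0.0979 / 0.028² = 828.626.
Rounding up, n = 829.

n = 829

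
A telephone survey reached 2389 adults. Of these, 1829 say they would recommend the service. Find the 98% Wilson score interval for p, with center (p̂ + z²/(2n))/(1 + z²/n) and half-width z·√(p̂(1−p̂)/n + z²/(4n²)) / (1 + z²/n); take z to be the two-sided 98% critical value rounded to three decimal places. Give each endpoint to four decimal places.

(0.7448, 0.7851)

Here p̂ = 1829/2389 = 0.76559 and z = 2.326 (z² = 5.410276).
1 + z²/n = 1.002265.
Center = (0.76559 + 0.001132)/1.002265 = 0.76499.
Radicand: p̂(1−p̂)/n + z²/(4n²) = 0.000075120 + 0.000000237 = 0.000075357.
Half-width = z·√(radicand)/denom = 2.326·0.008681/1.002265 = 0.02015.
CI: 0.76499 ± 0.02015 = (0.7448, 0.7851).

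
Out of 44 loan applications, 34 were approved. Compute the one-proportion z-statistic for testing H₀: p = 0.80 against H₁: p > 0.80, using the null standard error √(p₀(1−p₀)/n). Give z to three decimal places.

The sample proportion is 34/44 = 0.77273.
SE₀ = √(0.80·0.20/44) = 0.060302.
Test statistic: z = -0.02727/0.060302 = -0.452.

z = -0.452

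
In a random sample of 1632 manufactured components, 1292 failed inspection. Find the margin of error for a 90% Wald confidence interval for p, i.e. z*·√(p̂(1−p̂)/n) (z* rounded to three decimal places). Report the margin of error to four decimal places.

ME = 0.0165

The sample proportion is 1292/1632 = 0.79167.
SE = √(p̂(1−p̂)/n) = √(0.164931/1632) = 0.010053.
The 90% critical value is z* = 1.645.
ME = 1.645·0.010053 = 0.0165.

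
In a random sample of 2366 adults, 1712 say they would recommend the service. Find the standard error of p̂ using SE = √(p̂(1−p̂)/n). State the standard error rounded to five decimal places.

SE = 0.00919

The sample proportion is 1712/2366 = 0.72358.
p̂(1−p̂) = 0.72358·0.27642 = 0.200012.
SE = √(0.200012/2366) = 0.00919.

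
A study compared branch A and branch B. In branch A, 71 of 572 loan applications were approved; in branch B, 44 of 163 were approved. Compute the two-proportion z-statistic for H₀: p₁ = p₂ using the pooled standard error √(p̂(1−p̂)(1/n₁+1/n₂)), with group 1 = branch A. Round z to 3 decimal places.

p̂₁ = 71/572 = 0.12413, p̂₂ = 44/163 = 0.26994.
Pooled p̂ = (71+44)/(572+163) = 115/735 = 0.15646.
SE = √[p̂(1−p̂)(1/n₁+1/n₂)] = √[0.15646·0.84354·(1/572+1/163)] ≈ 0.032256.
z = -0.14581/0.032256 = -4.520.

z = -4.520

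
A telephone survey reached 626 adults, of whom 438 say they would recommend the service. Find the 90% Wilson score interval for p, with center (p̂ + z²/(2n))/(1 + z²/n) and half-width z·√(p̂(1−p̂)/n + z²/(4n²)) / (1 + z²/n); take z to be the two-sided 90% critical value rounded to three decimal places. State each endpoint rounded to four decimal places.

Here p̂ = 438/626 = 0.69968 and z = 1.645 (z² = 2.706025).
1 + z²/n = 1.004323.
Center = (0.69968 + 0.002161)/1.004323 = 0.69882.
Radicand: p̂(1−p̂)/n + z²/(4n²) = 0.000335667 + 0.000001726 = 0.000337393.
Half-width = 1.645·√0.000337393/1.004323 = 0.03009.
CI: 0.69882 ± 0.03009 = (0.6687, 0.7289).

(0.6687, 0.7289)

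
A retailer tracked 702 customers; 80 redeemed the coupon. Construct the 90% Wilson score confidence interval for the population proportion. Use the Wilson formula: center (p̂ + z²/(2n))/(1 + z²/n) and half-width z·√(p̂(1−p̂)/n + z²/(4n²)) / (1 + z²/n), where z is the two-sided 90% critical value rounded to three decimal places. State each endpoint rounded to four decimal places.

(0.0957, 0.1352)

Here p̂ = 80/702 = 0.11396 and z = 1.645 (z² = 2.706025).
Denominator 1 + z²/n = 1 + 2.706025/702 = 1.003855.
Adjusted center: (0.11396 + z²/(2n))/1.003855 = 0.11544.
Radicand: p̂(1−p̂)/n + z²/(4n²) = 0.000143836 + 0.000001373 = 0.000145209.
Half-width = z·√(radicand)/denom = 1.645·0.012050/1.003855 = 0.01975.
So the interval runs from 0.0957 to 0.1352.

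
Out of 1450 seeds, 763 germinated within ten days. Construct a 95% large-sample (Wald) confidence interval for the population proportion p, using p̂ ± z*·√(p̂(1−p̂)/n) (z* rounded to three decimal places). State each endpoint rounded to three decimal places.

(0.501, 0.552)

The sample proportion is 763/1450 = 0.52621.
SE = √(p̂(1−p̂)/n) = √(0.249313/1450) = 0.013113.
z* = 1.960 at the 95% level.
Margin of error: 1.960 × 0.013113 = 0.02570.
Interval: 0.52621 ± 0.02570 → (0.501, 0.552).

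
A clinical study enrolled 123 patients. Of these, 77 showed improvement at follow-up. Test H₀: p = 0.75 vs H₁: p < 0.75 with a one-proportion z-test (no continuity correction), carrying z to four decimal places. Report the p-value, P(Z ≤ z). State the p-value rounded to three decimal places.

p-value = 0.001

The sample proportion is 77/123 = 0.62602.
Null standard error: √(0.75·0.25/123) = √0.001524390 = 0.039043.
z = (p̂ − p₀)/SE = (77/123 − 0.75)/0.039043 ≈ -3.1755.
From the standard normal, P(Z ≤ z) = 0.001.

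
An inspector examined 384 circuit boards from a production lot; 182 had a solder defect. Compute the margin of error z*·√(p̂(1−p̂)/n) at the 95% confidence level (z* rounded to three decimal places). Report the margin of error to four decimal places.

p̂ = 182/384 = 0.47396.
SE(p̂) = √(0.47396·0.52604/384) = 0.025481.
The 95% critical value is z* = 1.960.
So ME = 0.0499.

ME = 0.0499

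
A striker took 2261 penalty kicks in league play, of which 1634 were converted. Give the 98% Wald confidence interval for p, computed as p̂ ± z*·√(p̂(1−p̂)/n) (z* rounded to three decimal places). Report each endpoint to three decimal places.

(0.701, 0.745)

p̂ = 1634/2261 = 0.72269.
SE = √(p̂(1−p̂)/n) = √(0.200410/2261) = 0.009415.
The 98% critical value is z* = 2.326.
Margin of error: 2.326 × 0.009415 = 0.02190.
Interval: 0.72269 ± 0.02190 → (0.701, 0.745).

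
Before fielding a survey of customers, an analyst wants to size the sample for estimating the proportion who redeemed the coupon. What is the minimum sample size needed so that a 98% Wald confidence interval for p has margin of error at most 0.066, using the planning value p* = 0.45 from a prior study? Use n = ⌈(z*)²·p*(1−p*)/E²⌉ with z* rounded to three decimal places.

n = 308

The 98% critical value is z* = 2.326.
p*(1−p*) = 0.45·0.55 = 0.2475.
(z*)²·p*(1−p*)/E² = 5.410276·0.2475/0.004356 = 307.402.
⌈307.402⌉ = 308.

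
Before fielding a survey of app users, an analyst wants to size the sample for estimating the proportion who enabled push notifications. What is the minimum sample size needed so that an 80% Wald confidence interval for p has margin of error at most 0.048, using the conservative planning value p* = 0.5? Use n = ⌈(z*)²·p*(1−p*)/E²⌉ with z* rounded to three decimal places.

For 80% confidence, z* = 1.282.
p*(1−p*) = 0.2500.
(z*)²·p*(1−p*)/E² = 1.643524·0.2500/0.002304 = 178.334.
Rounding up, n = 179.

n = 179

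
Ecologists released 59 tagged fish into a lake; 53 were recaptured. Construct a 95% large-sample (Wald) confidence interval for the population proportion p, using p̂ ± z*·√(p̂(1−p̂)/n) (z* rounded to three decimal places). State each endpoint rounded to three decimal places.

The sample proportion is 53/59 = 0.89831.
SE = √(p̂(1−p̂)/n) = √(0.091353/59) = 0.039349.
The 95% critical value is z* = 1.960.
Margin = 1.960·0.039349 = 0.07712.
Interval: 0.89831 ± 0.07712 → (0.821, 0.975).

(0.821, 0.975)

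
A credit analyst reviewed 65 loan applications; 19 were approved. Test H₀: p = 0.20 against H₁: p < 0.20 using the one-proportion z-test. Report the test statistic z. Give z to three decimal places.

The sample proportion is 19/65 = 0.29231.
SE₀ = √(0.20·0.80/65) = 0.049614.
z = (p̂ − p₀)/SE = (0.29231 − 0.20)/0.049614 = 1.861.

z = 1.861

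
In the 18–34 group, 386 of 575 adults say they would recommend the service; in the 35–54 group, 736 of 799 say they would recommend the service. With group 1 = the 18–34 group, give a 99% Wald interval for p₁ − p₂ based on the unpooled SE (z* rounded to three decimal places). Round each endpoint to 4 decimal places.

(-0.3060, -0.1937)

p̂₁ = 386/575 = 0.67130, p̂₂ = 736/799 = 0.92115; p̂₁ − p̂₂ = -0.24985.
SE = √(0.000383748 + 0.000090903) = √0.000474651 = 0.021786.
The 99% critical value is z* = 2.576. Margin of error = 0.05612.
CI: -0.24985 ± 0.05612 = (-0.3060, -0.1937).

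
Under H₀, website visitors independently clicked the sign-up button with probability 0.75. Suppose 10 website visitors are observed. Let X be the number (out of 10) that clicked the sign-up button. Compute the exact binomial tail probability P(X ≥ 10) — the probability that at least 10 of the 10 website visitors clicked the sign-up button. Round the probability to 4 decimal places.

X is binomial with n = 10 and p = 0.75.
P(X ≥ 10) = C(10,10)·0.75^10·0.25^0.
= 0.056314 = 0.0563.

P = 0.0563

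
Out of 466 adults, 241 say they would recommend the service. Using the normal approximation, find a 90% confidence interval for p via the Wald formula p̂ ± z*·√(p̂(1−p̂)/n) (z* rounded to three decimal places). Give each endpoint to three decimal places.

(0.479, 0.555)

With x = 241 successes in n = 466, p̂ = 0.51717.
SE = √(p̂(1−p̂)/n) = √(0.249705/466) = 0.023148.
For 90% confidence, z* = 1.645.
Margin = 1.645·0.023148 = 0.03808.
CI: 0.51717 ± 0.03808 = (0.479, 0.555).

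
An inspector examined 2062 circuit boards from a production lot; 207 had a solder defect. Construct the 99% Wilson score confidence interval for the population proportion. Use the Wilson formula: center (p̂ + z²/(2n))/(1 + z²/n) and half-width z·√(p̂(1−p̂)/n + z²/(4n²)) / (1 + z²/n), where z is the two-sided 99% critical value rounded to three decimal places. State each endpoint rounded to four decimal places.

p̂ = 207/2062 = 0.10039; z = 2.576, so z² = 6.635776.
Denominator 1 + z²/n = 1 + 6.635776/2062 = 1.003218.
Adjusted center: (0.10039 + z²/(2n))/1.003218 = 0.10167.
Radicand: p̂(1−p̂)/n + z²/(4n²) = 0.000043797 + 0.000000390 = 0.000044187.
Half-width = z·√(radicand)/denom = 2.576·0.006647/1.003218 = 0.01707.
Interval: 0.10167 ± 0.01707 → (0.0846, 0.1187).

(0.0846, 0.1187)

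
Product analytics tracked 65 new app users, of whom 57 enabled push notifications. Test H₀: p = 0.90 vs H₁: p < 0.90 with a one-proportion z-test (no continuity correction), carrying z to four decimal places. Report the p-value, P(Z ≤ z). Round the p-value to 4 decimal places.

p-value = 0.2676

p̂ = 57/65 = 0.87692.
Null standard error: √(0.90·0.10/65) = √0.001384615 = 0.037210.
Test statistic (full precision, shown to 4 dp): z = (57/65 − 0.90)/SE₀ ≈ -0.6202.
p-value = P(Z ≤ z) with z = -0.6202 → 0.2676.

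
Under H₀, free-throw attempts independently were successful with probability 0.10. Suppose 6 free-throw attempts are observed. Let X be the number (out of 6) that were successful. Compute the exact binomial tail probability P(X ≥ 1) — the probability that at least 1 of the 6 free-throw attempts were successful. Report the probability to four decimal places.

X is binomial with n = 6 and p = 0.10.
P(X ≥ 1) = Σ_{j=1}^{6} C(6,j)·0.10^j·0.90^{6−j}.
= 0.354294 + 0.098415 + 0.014580 + 0.001215 + 0.000054 + 0.000001 = 0.4686.

P = 0.4686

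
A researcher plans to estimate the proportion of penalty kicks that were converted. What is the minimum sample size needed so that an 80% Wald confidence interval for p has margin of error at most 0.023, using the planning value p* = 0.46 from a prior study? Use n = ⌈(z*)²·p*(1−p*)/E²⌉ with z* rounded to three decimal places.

The 80% critical value is z* = 1.282.
p*(1−p*) = 0.2484.
(z*)²·p*(1−p*)/E² = 1.643524·0.2484/0.000529 = 771.742.
Rounding up, n = 772.

n = 772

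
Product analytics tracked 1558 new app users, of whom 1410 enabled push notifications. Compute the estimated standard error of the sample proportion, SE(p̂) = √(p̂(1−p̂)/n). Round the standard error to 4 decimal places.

SE = 0.0074

With x = 1410 successes in n = 1558, p̂ = 0.90501.
p̂(1−p̂) = 0.085967.
SE = √(0.085967/1558) = 0.0074.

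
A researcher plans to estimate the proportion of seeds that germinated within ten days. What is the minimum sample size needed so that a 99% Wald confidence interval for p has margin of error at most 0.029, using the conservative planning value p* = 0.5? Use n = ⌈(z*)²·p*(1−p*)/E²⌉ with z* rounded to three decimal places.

n = 1973

z* = 2.576 at the 99% level.
p*(1−p*) = 0.50·0.50 = 0.2500.
Required n before rounding: 6.635776 × 0.2500 / 0.029² = 1972.585.
⌈1972.585⌉ = 1973.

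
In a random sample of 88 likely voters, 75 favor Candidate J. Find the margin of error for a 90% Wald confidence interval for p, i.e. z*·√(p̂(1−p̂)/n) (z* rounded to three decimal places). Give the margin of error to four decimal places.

ME = 0.0622

Sample proportion p̂ = 75/88 = 0.85227.
SE(p̂) = √(0.85227·0.14773/88) = 0.037825.
For 90% confidence, z* = 1.645.
ME = 1.645·0.037825 = 0.0622.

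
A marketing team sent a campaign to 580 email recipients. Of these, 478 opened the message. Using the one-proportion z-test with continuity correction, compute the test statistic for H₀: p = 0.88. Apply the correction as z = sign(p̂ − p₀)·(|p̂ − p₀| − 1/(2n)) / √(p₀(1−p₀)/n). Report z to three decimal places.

With x = 478 successes in n = 580, p̂ = 0.82414. p̂ − p₀ = -0.055862.
Continuity correction 1/(2n) = 1/1160 = 0.000862.
Corrected numerator: |-0.055862| − 0.000862 = 0.055000.
Null standard error: √(0.88·0.12/580) = √0.000182069 = 0.013493.
z = −0.055000/0.013493 = -4.076.

z = -4.076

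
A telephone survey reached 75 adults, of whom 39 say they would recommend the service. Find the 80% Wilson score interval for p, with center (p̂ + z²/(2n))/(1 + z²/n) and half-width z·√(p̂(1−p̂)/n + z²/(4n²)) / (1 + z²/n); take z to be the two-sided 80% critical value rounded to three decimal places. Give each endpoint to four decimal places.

(0.4464, 0.5927)

p̂ = 39/75 = 0.52000; z = 1.282, so z² = 1.643524.
1 + z²/n = 1.021914.
Center = (0.52000 + 0.010957)/1.021914 = 0.51957.
Radicand: p̂(1−p̂)/n + z²/(4n²) = 0.003328000 + 0.000073046 = 0.003401046.
Half-width = 1.282·√0.003401046/1.021914 = 0.07316.
So the interval runs from 0.4464 to 0.5927.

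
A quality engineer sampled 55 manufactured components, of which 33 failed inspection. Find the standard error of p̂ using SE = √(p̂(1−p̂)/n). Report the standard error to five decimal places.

The sample proportion is 33/55 = 0.60000.
p̂(1−p̂) = 0.240000.
Dividing by n and taking the root: √0.004363636 = 0.06606.

SE = 0.06606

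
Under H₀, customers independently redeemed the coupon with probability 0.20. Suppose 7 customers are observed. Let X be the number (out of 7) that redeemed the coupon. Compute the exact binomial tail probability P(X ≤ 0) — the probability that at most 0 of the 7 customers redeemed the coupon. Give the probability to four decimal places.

P = 0.2097

X ~ Binomial(n=7, p=0.20).
P(X ≤ 0) = C(7,0)·0.20^0·0.80^7.
= 0.209715 = 0.2097.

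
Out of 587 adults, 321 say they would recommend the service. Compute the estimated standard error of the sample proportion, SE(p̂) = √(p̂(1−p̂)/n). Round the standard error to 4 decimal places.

SE = 0.0205

Sample proportion p̂ = 321/587 = 0.54685.
p̂(1−p̂) = 0.247805.
Dividing by n and taking the root: √0.000422155 = 0.0205.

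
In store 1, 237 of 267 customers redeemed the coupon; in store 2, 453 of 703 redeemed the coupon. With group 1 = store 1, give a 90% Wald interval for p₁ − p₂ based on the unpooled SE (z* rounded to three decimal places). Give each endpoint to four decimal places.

(0.1998, 0.2868)

p̂₁ = 0.88764, p̂₂ = 0.64438, so the observed difference is 0.24326.
SE = √(0.000373539 + 0.000325966) = √0.000699505 = 0.026448.
The 90% critical value is z* = 1.645. Margin = 1.645·0.026448 = 0.04351.
So the interval runs from 0.1998 to 0.2868.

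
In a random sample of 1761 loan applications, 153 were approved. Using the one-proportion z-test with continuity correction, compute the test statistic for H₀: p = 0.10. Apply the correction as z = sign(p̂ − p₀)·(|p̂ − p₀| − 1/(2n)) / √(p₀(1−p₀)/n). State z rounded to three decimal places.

z = -1.795

The sample proportion is 153/1761 = 0.08688. p̂ − p₀ = -0.013118.
1/(2n) = 0.000284.
Corrected numerator: |-0.013118| − 0.000284 = 0.012834.
Under H₀, SE = √(p₀(1−p₀)/n) = √(0.10·0.90/1761) = √0.000051107 = 0.007149.
z = (−)0.012834/0.007149 = -1.795.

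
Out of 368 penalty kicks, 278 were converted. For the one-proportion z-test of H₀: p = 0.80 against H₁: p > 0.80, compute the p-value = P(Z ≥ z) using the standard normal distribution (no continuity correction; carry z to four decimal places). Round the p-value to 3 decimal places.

With x = 278 successes in n = 368, p̂ = 0.75543.
Null standard error: √(0.80·0.20/368) = √0.000434783 = 0.020851.
Test statistic (full precision, shown to 4 dp): z = (278/368 − 0.80)/SE₀ ≈ -2.1373.
From the standard normal, P(Z ≥ z) = 0.984.

p-value = 0.984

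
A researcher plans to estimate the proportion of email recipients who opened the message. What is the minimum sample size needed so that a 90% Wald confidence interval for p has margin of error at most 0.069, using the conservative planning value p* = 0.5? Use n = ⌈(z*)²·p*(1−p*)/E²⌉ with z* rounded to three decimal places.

The 90% critical value is z* = 1.645.
p*(1−p*) = 0.2500.
Required n before rounding: 2.706025 × 0.2500 / 0.069² = 142.093.
Rounding up, n = 143.

n = 143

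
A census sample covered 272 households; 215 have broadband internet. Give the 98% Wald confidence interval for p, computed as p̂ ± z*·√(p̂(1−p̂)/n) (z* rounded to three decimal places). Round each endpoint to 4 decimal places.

With x = 215 successes in n = 272, p̂ = 0.79044.
SE(p̂) = √(0.79044·0.20956/272) = 0.024678.
z* = 2.326 at the 98% level.
Margin of error: 2.326 × 0.024678 = 0.05740.
Interval: 0.79044 ± 0.05740 → (0.7330, 0.8478).

(0.7330, 0.8478)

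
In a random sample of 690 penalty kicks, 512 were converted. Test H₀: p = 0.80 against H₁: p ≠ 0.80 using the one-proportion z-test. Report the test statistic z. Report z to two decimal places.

z = -3.81

Sample proportion p̂ = 512/690 = 0.74203.
Null standard error: √(0.80·0.20/690) = √0.000231884 = 0.015228.
z = (p̂ − p₀)/SE = (0.74203 − 0.80)/0.015228 = -3.81.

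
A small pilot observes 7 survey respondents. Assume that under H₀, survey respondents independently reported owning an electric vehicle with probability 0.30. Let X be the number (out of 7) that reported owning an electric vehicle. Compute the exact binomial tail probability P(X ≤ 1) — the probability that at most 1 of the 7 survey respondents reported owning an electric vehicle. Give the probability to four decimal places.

X ~ Binomial(n=7, p=0.30).
P(X ≤ 1) = C(7,0)·0.30^0·0.70^7 + C(7,1)·0.30^1·0.70^6.
= 0.082354 + 0.247063 = 0.3294.

P = 0.3294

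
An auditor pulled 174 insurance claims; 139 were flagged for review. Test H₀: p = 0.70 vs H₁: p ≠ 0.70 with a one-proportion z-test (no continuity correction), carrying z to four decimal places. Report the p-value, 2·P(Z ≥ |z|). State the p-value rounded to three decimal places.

Sample proportion p̂ = 139/174 = 0.79885.
Null standard error: √(0.70·0.30/174) = √0.001206897 = 0.034740.
z = (p̂ − p₀)/SE = (139/174 − 0.70)/0.034740 ≈ 2.8454.
p-value = 2·P(Z ≥ |z|) with z = 2.8454 → 0.004.

p-value = 0.004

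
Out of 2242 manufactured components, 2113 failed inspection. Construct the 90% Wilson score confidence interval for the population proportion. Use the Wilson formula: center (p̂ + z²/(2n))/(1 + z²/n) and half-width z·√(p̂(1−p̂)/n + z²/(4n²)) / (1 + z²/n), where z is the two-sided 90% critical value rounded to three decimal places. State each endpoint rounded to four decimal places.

Here p̂ = 2113/2242 = 0.94246 and z = 1.645 (z² = 2.706025).
1 + z²/n = 1.001207.
Adjusted center: (0.94246 + z²/(2n))/1.001207 = 0.94193.
Radicand: p̂(1−p̂)/n + z²/(4n²) = 0.000024187 + 0.000000135 = 0.000024322.
Half-width = z·√(radicand)/denom = 1.645·0.004932/1.001207 = 0.00810.
Interval: 0.94193 ± 0.00810 → (0.9338, 0.9500).

(0.9338, 0.9500)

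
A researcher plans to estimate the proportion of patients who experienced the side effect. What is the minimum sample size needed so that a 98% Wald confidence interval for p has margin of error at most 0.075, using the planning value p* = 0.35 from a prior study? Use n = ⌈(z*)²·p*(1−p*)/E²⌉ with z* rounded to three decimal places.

n = 219

For 98% confidence, z* = 2.326.
p*(1−p*) = 0.35·0.65 = 0.2275.
Required n before rounding: 5.410276 × 0.2275 / 0.075² = 218.816.
⌈218.816⌉ = 219.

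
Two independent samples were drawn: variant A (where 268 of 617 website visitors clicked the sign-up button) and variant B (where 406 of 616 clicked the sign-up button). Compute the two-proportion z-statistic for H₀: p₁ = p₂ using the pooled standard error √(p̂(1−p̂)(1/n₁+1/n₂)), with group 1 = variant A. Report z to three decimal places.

z = -7.926

p̂₁ = 268/617 = 0.43436, p̂₂ = 406/616 = 0.65909.
Pooling: p̂ = 674/1233 = 0.54663.
Pooled SE = √[0.2478252·0.00324412] ≈ 0.028354.
z = (p̂₁ − p̂₂)/SE = (0.43436 − 0.65909)/0.028354 = -0.22473/0.028354 = -7.926.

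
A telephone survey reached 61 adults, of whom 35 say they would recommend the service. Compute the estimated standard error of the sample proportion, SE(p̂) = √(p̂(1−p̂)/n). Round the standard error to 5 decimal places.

The sample proportion is 35/61 = 0.57377.
p̂(1−p̂) = 0.57377·0.42623 = 0.244558.
Dividing by n and taking the root: √0.004009148 = 0.06332.

SE = 0.06332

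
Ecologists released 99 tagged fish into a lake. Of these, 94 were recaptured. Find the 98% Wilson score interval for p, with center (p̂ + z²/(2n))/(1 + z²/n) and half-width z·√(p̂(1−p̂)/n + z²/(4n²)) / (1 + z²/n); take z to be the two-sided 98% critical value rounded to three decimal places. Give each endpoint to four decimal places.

p̂ = 94/99 = 0.94949; z = 2.326, so z² = 5.410276.
1 + z²/n = 1.054649.
Adjusted center: (0.94949 + z²/(2n))/1.054649 = 0.92620.
Radicand: p̂(1−p̂)/n + z²/(4n²) = 0.000484387 + 0.000138003 = 0.000622390.
Half-width = 2.326·√0.000622390/1.054649 = 0.05502.
So the interval runs from 0.8712 to 0.9812.

(0.8712, 0.9812)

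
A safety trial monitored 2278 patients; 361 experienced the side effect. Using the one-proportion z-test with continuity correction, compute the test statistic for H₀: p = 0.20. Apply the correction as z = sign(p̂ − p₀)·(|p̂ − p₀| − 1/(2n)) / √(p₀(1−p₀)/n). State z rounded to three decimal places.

Sample proportion p̂ = 361/2278 = 0.15847. p̂ − p₀ = -0.041528.
1/(2n) = 0.000219.
Corrected numerator: |-0.041528| − 0.000219 = 0.041309.
SE₀ = √(0.20·0.80/2278) = 0.008381.
z = (−)0.041309/0.008381 = -4.929.

z = -4.929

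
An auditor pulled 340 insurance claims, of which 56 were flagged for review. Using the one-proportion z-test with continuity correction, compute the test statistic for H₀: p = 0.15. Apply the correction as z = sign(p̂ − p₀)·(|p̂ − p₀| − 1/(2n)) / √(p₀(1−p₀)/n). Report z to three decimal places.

The sample proportion is 56/340 = 0.16471. p̂ − p₀ = 0.014706.
Continuity correction 1/(2n) = 1/680 = 0.001471.
Corrected numerator: |0.014706| − 0.001471 = 0.013235.
SE₀ = √(0.15·0.85/340) = 0.019365.
z = +0.013235/0.019365 = 0.683.

z = 0.683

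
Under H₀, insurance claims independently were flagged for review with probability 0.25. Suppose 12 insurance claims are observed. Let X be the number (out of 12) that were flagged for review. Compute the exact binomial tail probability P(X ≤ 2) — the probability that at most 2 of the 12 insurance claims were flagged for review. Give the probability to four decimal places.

X ~ Binomial(n=12, p=0.25).
P(X ≤ 2) = C(12,0)·0.25^0·0.75^12 + C(12,1)·0.25^1·0.75^11 + C(12,2)·0.25^2·0.75^10.
= 0.031676 + 0.126705 + 0.232293 = 0.3907.

P = 0.3907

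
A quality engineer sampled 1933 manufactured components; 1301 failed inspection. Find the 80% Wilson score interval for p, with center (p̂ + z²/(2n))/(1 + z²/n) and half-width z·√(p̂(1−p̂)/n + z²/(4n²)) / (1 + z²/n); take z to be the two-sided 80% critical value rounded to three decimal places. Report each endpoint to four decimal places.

(0.6592, 0.6866)

Here p̂ = 1301/1933 = 0.67305 and z = 1.282 (z² = 1.643524).
1 + z²/n = 1.000850.
Center = (0.67305 + 0.000425)/1.000850 = 0.67290.
Radicand: p̂(1−p̂)/n + z²/(4n²) = 0.000113841 + 0.000000110 = 0.000113951.
Half-width = z·√(radicand)/denom = 1.282·0.010675/1.000850 = 0.01367.
So the interval runs from 0.6592 to 0.6866.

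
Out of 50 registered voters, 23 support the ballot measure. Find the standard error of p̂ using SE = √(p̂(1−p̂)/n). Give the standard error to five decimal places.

SE = 0.07048

With x = 23 successes in n = 50, p̂ = 0.46000.
p̂(1−p̂) = 0.248400.
SE = √(0.248400/50) = √0.004968000 = 0.07048.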